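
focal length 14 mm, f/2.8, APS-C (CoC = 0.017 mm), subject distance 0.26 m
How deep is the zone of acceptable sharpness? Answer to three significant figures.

Hyperfocal distance H = f²/(N·c) + f = 14²/(2.8 × 0.017) + 14 = 196/0.0476 + 14 ≈ 4131.6 mm ≈ 4.132 m.
Near limit Dn = s·(H − f)/(H + s − 2f) = 260 × (4131.6 − 14) / (4131.6 + 260 − 2 × 14) = 260 × 4117.6 / 4363.6 ≈ 245.343 mm.
Far limit Df = s·(H − f)/(H − s) = 260 × (4131.6 − 14) / (4131.6 − 260) = 260 × 4117.6 / 3871.6 ≈ 276.520 mm.
Depth of field = Df − Dn = 276.520 − 245.343 ≈ 31.177 mm.

31.2 mm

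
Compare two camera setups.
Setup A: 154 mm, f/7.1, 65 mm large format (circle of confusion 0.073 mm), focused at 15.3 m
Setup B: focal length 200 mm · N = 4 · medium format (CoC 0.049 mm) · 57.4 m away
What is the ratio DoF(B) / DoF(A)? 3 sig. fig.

3.07

Setup A: H = 154²/(7.1×0.073) + 154 ≈ 45911.3 mm; DoF = Df − Dn = 22870 − 11495 ≈ 11375 mm.
Setup B: H = 200²/(4×0.049) + 200 ≈ 204281.6 mm; DoF = Df − Dn = 79753 − 44834 ≈ 34919 mm.
Ratio = 34919 / 11375 ≈ 3.07.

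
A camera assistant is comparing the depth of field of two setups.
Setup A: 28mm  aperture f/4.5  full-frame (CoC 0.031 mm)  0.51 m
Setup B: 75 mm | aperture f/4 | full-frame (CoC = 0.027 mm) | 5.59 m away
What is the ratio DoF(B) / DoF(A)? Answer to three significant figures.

13.6

Setup A: H = 28²/(4.5×0.031) + 28 ≈ 5648.1 mm; DoF = Df − Dn = 557.843 − 469.715 ≈ 88.128 mm.
Setup B: H = 75²/(4×0.027) + 75 ≈ 52158.3 mm; DoF = Df − Dn = 6252.0 − 5054.8 ≈ 1197.2 mm.
Ratio = 1197.2 / 88.128 ≈ 13.6.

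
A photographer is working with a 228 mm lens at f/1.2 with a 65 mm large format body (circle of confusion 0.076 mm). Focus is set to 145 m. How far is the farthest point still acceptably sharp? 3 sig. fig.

Hyperfocal distance H = f²/(N·c) + f = 228²/(1.2 × 0.076) + 228 = 51984/0.0912 + 228 ≈ 570228.0 mm ≈ 570.2 m.
Far limit Df = s·(H − f)/(H − s) = 145000 × (570228.0 − 228) / (570228.0 − 145000) = 145000 × 570000.0 / 425228.0 ≈ 194366 mm ≈ 194 m.

194 m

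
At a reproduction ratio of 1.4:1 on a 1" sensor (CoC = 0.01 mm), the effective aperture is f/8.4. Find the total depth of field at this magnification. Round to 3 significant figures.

0.0857 mm

At magnification m, DoF ≈ 2·N_eff·c/m² = 2 × 8.4 × 0.01 / 1.4² = 0.168 / 1.96 ≈ 0.0857 mm.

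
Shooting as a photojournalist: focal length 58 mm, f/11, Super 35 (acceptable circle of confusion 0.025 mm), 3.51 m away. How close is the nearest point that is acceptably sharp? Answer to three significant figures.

2.74 m

Hyperfocal distance H = f²/(N·c) + f = 58²/(11 × 0.025) + 58 = 3364/0.275 + 58 ≈ 12290.7 mm ≈ 12.29 m.
Near limit Dn = s·(H − f)/(H + s − 2f) = 3510 × (12290.7 − 58) / (12290.7 + 3510 − 2 × 58) = 3510 × 12232.7 / 15684.7 ≈ 2737.5 mm ≈ 2.74 m.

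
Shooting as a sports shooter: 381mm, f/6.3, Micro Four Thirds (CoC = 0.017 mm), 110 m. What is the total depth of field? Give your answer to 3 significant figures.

Hyperfocal distance H = f²/(N·c) + f = 381²/(6.3 × 0.017) + 381 = 145161/0.1071 + 381 ≈ 1355759.2 mm ≈ 1356 m.
Near limit Dn = s·(H − f)/(H + s − 2f) = 110000 × (1355759.2 − 381) / (1355759.2 + 110000 − 2 × 381) = 110000 × 1355378.2 / 1464997.2 ≈ 101769 mm.
Far limit Df = s·(H − f)/(H − s) = 110000 × (1355759.2 − 381) / (1355759.2 − 110000) = 110000 × 1355378.2 / 1245759.2 ≈ 119679 mm.
Depth of field = Df − Dn = 119679 − 101769 ≈ 17910 mm ≈ 17.9 m.

17.9 m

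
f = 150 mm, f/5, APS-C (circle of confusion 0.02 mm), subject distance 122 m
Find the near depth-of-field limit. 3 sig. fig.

Hyperfocal distance H = f²/(N·c) + f = 150²/(5 × 0.02) + 150 = 22500/0.1 + 150 ≈ 225150.0 mm ≈ 225.2 m.
Near limit Dn = s·(H − f)/(H + s − 2f) = 122000 × (225150.0 − 150) / (225150.0 + 122000 − 2 × 150) = 122000 × 225000.0 / 346850.0 ≈ 79141 mm ≈ 79.1 m.

79.1 m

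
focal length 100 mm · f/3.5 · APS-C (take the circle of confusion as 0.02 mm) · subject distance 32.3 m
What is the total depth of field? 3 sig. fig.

Hyperfocal distance H = f²/(N·c) + f = 100²/(3.5 × 0.02) + 100 = 10000/0.07 + 100 ≈ 142957.1 mm ≈ 143.0 m.
Near limit Dn = s·(H − f)/(H + s − 2f) = 32300 × (142957.1 − 100) / (142957.1 + 32300 − 2 × 100) = 32300 × 142857.1 / 175057.1 ≈ 26359 mm.
Far limit Df = s·(H − f)/(H − s) = 32300 × (142957.1 − 100) / (142957.1 − 32300) = 32300 × 142857.1 / 110657.1 ≈ 41699 mm.
Depth of field = Df − Dn = 41699 − 26359 ≈ 15340 mm ≈ 15.3 m.

15.3 m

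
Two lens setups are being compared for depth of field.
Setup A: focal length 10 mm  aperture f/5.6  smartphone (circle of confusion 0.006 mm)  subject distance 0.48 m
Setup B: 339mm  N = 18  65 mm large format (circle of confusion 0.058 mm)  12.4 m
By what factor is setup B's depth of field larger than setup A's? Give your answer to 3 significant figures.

17.7

Setup A: H = 10²/(5.6×0.006) + 10 ≈ 2986.2 mm; DoF = Df − Dn = 570.02 − 414.54 ≈ 155.48 mm.
Setup B: H = 339²/(18×0.058) + 339 ≈ 110416.6 mm; DoF = Df − Dn = 13925.8 − 11175.5 ≈ 2750.3 mm.
Ratio = 2750.3 / 155.48 ≈ 17.7.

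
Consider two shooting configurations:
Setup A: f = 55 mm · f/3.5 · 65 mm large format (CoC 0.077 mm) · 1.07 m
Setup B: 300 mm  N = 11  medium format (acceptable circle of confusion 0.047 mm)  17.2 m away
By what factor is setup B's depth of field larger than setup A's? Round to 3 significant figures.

Setup A: H = 55²/(3.5×0.077) + 55 ≈ 11279.5 mm; DoF = Df − Dn = 1176.38 − 981.27 ≈ 195.11 mm.
Setup B: H = 300²/(11×0.047) + 300 ≈ 174381.2 mm; DoF = Df − Dn = 19049.3 − 15678.0 ≈ 3371.3 mm.
Ratio = 3371.3 / 195.11 ≈ 17.3.

17.3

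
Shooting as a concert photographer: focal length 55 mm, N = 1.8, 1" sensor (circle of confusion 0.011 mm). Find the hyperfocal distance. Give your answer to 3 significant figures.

153 m

Hyperfocal distance H = f²/(N·c) + f = 55²/(1.8 × 0.011) + 55 = 3025/0.0198 + 55 ≈ 152832.8 mm ≈ 153 m.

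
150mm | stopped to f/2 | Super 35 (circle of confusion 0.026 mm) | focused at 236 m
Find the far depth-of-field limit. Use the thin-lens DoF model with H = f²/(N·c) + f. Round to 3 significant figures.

519 m

Hyperfocal distance H = f²/(N·c) + f = 150²/(2 × 0.026) + 150 = 22500/0.052 + 150 ≈ 432842.3 mm ≈ 432.8 m.
Far limit Df = s·(H − f)/(H − s) = 236000 × (432842.3 − 150) / (432842.3 − 236000) = 236000 × 432692.3 / 196842.3 ≈ 518767 mm ≈ 519 m.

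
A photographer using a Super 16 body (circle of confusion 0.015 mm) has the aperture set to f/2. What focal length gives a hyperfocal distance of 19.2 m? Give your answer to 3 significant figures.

From H = f²/(N·c) + f, with f ≪ H: f ≈ √(H·N·c) = √(19200 × 2 × 0.015) = √576.00 ≈ 24.00 mm.
The +f correction barely moves this — solving exactly, f² + N·c·f − N·c·H = 0 ⇒ f = (−N·c + √((N·c)² + 4·N·c·H))/2 = (−0.03 + √2304.0)/2 ≈ 23.985 mm, so f ≈ 24.0 mm.

24.0 mm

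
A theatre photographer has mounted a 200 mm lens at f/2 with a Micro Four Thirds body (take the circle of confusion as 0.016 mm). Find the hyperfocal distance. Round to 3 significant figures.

Hyperfocal distance H = f²/(N·c) + f = 200²/(2 × 0.016) + 200 = 40000/0.032 + 200 ≈ 1250200.0 mm ≈ 1250 m.

1250 m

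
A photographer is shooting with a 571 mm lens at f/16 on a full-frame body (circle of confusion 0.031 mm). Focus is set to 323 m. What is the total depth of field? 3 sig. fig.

Hyperfocal distance H = f²/(N·c) + f = 571²/(16 × 0.031) + 571 = 326041/0.496 + 571 ≈ 657911.7 mm ≈ 657.9 m.
Near limit Dn = s·(H − f)/(H + s − 2f) = 323000 × (657911.7 − 571) / (657911.7 + 323000 − 2 × 571) = 323000 × 657340.7 / 979769.7 ≈ 216705 mm.
Far limit Df = s·(H − f)/(H − s) = 323000 × (657911.7 − 571) / (657911.7 − 323000) = 323000 × 657340.7 / 334911.7 ≈ 633961 mm.
Depth of field = Df − Dn = 633961 − 216705 ≈ 417256 mm ≈ 417 m.

417 m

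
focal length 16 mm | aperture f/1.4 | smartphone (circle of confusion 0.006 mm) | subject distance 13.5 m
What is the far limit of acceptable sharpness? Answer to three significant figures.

Hyperfocal distance H = f²/(N·c) + f = 16²/(1.4 × 0.006) + 16 = 256/0.0084 + 16 ≈ 30492.2 mm ≈ 30.49 m.
Far limit Df = s·(H − f)/(H − s) = 13500 × (30492.2 − 16) / (30492.2 − 13500) = 13500 × 30476.2 / 16992.2 ≈ 24213 mm ≈ 24.2 m.

24.2 m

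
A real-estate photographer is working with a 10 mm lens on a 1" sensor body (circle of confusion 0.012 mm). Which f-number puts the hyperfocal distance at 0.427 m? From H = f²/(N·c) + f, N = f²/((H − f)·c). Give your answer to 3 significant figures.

Rearrange H = f²/(N·c) + f for N: N = f² / ((H − f)·c).
N = 10² / ((427 − 10) × 0.012) = 100 / 5.004 ≈ 20.

f/20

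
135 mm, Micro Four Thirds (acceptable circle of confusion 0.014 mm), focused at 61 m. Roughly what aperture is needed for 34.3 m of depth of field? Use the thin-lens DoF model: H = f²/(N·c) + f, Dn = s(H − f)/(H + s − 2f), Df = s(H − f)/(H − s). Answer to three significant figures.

Write h = H − f = f²/(N·c). The thin-lens limits are Dn = s·h/(h + (s−f)) and Df = s·h/(h − (s−f)), so DoF = Df − Dn = 2·s·(s−f)·h / (h² − (s−f)²).
That is a quadratic in h: DoF·h² − 2·s·(s−f)·h − DoF·(s−f)² = 0 ⇒ h = (s−f)·(s + √(s² + DoF²)) / DoF = 60865 × (61000 + √(61000² + 34300²)) / 34300 = 60865 × (61000 + 69982.1) / 34300 ≈ 232426 mm.
Then N = f²/(c·h) = 135² / (0.014 × 232426) = 18225 / 3254.0 ≈ 5.60.

f/5.60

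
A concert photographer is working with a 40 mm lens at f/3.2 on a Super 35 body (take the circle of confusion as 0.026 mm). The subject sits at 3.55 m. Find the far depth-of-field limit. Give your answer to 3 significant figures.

Hyperfocal distance H = f²/(N·c) + f = 40²/(3.2 × 0.026) + 40 = 1600/0.0832 + 40 ≈ 19270.8 mm ≈ 19.27 m.
Far limit Df = s·(H − f)/(H − s) = 3550 × (19270.8 − 40) / (19270.8 − 3550) = 3550 × 19230.8 / 15720.8 ≈ 4342.6 mm ≈ 4.34 m.

4.34 m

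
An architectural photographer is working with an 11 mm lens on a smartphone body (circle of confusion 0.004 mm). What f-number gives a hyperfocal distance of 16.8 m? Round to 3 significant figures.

Rearrange H = f²/(N·c) + f for N: N = f² / ((H − f)·c).
N = 11² / ((16800 − 11) × 0.004) = 121 / 67.16 ≈ 1.80.

f/1.80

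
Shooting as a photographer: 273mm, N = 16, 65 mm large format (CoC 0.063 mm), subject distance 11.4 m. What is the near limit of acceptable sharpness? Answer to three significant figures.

9.91 m

Hyperfocal distance H = f²/(N·c) + f = 273²/(16 × 0.063) + 273 = 74529/1.008 + 273 ≈ 74210.5 mm ≈ 74.21 m.
Near limit Dn = s·(H − f)/(H + s − 2f) = 11400 × (74210.5 − 273) / (74210.5 + 11400 − 2 × 273) = 11400 × 73937.5 / 85064.5 ≈ 9908.8 mm ≈ 9.91 m.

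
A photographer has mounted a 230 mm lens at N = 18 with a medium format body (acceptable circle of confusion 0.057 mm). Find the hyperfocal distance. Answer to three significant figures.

51.8 m

Hyperfocal distance H = f²/(N·c) + f = 230²/(18 × 0.057) + 230 = 52900/1.026 + 230 ≈ 51789.5 mm ≈ 51.8 m.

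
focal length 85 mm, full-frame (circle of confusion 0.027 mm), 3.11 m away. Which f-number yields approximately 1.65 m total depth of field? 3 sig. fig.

f/22

Write h = H − f = f²/(N·c). The thin-lens limits are Dn = s·h/(h + (s−f)) and Df = s·h/(h − (s−f)), so DoF = Df − Dn = 2·s·(s−f)·h / (h² − (s−f)²).
That is a quadratic in h: DoF·h² − 2·s·(s−f)·h − DoF·(s−f)² = 0 ⇒ h = (s−f)·(s + √(s² + DoF²)) / DoF = 3025 × (3110 + √(3110² + 1650²)) / 1650 = 3025 × (3110 + 3520.60) / 1650 ≈ 12156 mm.
Then N = f²/(c·h) = 85² / (0.027 × 12156) = 7225 / 328.21 ≈ 22.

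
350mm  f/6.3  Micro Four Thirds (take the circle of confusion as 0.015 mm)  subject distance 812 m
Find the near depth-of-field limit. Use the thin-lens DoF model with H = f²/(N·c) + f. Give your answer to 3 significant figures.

Hyperfocal distance H = f²/(N·c) + f = 350²/(6.3 × 0.015) + 350 = 122500/0.0945 + 350 ≈ 1296646.3 mm ≈ 1297 m.
Near limit Dn = s·(H − f)/(H + s − 2f) = 812000 × (1296646.3 − 350) / (1296646.3 + 812000 − 2 × 350) = 812000 × 1296296.3 / 2107946.3 ≈ 499345 mm ≈ 499 m.

499 m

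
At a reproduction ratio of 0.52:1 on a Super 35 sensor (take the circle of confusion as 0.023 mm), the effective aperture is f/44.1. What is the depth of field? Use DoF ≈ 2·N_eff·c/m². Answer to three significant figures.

7.50 mm

At magnification m, DoF ≈ 2·N_eff·c/m² = 2 × 44.1 × 0.023 / 0.52² = 2.029 / 0.2704 ≈ 7.5 mm.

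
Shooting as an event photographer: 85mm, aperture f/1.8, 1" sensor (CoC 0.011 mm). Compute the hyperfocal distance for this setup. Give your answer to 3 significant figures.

Hyperfocal distance H = f²/(N·c) + f = 85²/(1.8 × 0.011) + 85 = 7225/0.0198 + 85 ≈ 364984.0 mm ≈ 365 m.

365 m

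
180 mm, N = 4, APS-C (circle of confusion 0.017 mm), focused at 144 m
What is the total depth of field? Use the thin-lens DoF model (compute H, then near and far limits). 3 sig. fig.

Hyperfocal distance H = f²/(N·c) + f = 180²/(4 × 0.017) + 180 = 32400/0.068 + 180 ≈ 476650.6 mm ≈ 476.7 m.
Near limit Dn = s·(H − f)/(H + s − 2f) = 144000 × (476650.6 − 180) / (476650.6 + 144000 − 2 × 180) = 144000 × 476470.6 / 620290.6 ≈ 110612 mm.
Far limit Df = s·(H − f)/(H − s) = 144000 × (476650.6 − 180) / (476650.6 − 144000) = 144000 × 476470.6 / 332650.6 ≈ 206258 mm.
Depth of field = Df − Dn = 206258 − 110612 ≈ 95646 mm ≈ 95.6 m.

95.6 m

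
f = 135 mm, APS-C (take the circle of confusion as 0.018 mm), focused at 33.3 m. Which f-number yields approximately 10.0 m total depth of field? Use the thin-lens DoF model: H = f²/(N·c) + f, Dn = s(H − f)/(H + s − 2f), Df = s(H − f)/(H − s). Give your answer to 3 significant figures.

Write h = H − f = f²/(N·c). The thin-lens limits are Dn = s·h/(h + (s−f)) and Df = s·h/(h − (s−f)), so DoF = Df − Dn = 2·s·(s−f)·h / (h² − (s−f)²).
That is a quadratic in h: DoF·h² − 2·s·(s−f)·h − DoF·(s−f)² = 0 ⇒ h = (s−f)·(s + √(s² + DoF²)) / DoF = 33165 × (33300 + √(33300² + 10000²)) / 10000 = 33165 × (33300 + 34769.1) / 10000 ≈ 225751 mm.
Then N = f²/(c·h) = 135² / (0.018 × 225751) = 18225 / 4063.5 ≈ 4.49.

f/4.49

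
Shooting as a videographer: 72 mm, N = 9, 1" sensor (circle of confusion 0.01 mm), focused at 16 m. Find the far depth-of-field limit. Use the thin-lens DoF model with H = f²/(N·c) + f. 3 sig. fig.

Hyperfocal distance H = f²/(N·c) + f = 72²/(9 × 0.01) + 72 = 5184/0.09 + 72 ≈ 57672.0 mm ≈ 57.67 m.
Far limit Df = s·(H − f)/(H − s) = 16000 × (57672.0 − 72) / (57672.0 − 16000) = 16000 × 57600.0 / 41672.0 ≈ 22116 mm ≈ 22.1 m.

22.1 m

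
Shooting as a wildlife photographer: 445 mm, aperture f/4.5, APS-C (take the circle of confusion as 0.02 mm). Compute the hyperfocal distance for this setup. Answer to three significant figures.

2200 m

Hyperfocal distance H = f²/(N·c) + f = 445²/(4.5 × 0.02) + 445 = 198025/0.09 + 445 ≈ 2200722.8 mm ≈ 2200 m.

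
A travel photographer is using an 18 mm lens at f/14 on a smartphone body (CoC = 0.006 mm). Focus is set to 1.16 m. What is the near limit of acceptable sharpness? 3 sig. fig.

Hyperfocal distance H = f²/(N·c) + f = 18²/(14 × 0.006) + 18 = 324/0.084 + 18 ≈ 3875.1 mm ≈ 3.875 m.
Near limit Dn = s·(H − f)/(H + s − 2f) = 1160 × (3875.1 − 18) / (3875.1 + 1160 − 2 × 18) = 1160 × 3857.1 / 4999.1 ≈ 895.01 mm ≈ 0.895 m.

0.895 m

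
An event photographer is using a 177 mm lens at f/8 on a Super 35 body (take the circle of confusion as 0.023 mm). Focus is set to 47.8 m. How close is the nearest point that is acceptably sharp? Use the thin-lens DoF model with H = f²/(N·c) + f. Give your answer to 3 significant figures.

Hyperfocal distance H = f²/(N·c) + f = 177²/(8 × 0.023) + 177 = 31329/0.184 + 177 ≈ 170443.3 mm ≈ 170.4 m.
Near limit Dn = s·(H − f)/(H + s − 2f) = 47800 × (170443.3 − 177) / (170443.3 + 47800 − 2 × 177) = 47800 × 170266.3 / 217889.3 ≈ 37353 mm ≈ 37.4 m.

37.4 m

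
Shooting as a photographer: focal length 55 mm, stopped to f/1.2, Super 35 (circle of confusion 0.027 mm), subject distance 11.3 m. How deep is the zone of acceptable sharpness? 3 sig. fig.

2.76 m

Hyperfocal distance H = f²/(N·c) + f = 55²/(1.2 × 0.027) + 55 = 3025/0.0324 + 55 ≈ 93419.2 mm ≈ 93.42 m.
Near limit Dn = s·(H − f)/(H + s − 2f) = 11300 × (93419.2 − 55) / (93419.2 + 11300 − 2 × 55) = 11300 × 93364.2 / 104609.2 ≈ 10085.3 mm.
Far limit Df = s·(H − f)/(H − s) = 11300 × (93419.2 − 55) / (93419.2 − 11300) = 11300 × 93364.2 / 82119.2 ≈ 12847.4 mm.
Depth of field = Df − Dn = 12847.4 − 10085.3 ≈ 2762.1 mm ≈ 2.76 m.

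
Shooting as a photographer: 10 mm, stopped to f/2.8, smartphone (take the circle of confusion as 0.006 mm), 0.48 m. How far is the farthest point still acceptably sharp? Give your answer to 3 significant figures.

0.521 m

Hyperfocal distance H = f²/(N·c) + f = 10²/(2.8 × 0.006) + 10 = 100/0.0168 + 10 ≈ 5962.4 mm ≈ 5.962 m.
Far limit Df = s·(H − f)/(H − s) = 480 × (5962.4 − 10) / (5962.4 − 480) = 480 × 5952.4 / 5482.4 ≈ 521.15 mm ≈ 0.521 m.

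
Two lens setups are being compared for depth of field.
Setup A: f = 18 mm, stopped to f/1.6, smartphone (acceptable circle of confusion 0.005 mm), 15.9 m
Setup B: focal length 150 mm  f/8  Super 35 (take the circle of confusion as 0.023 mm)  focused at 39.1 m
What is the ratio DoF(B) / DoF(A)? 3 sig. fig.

1.88

Setup A: H = 18²/(1.6×0.005) + 18 ≈ 40518.0 mm; DoF = Df − Dn = 26158 − 11421 ≈ 14737 mm.
Setup B: H = 150²/(8×0.023) + 150 ≈ 122432.6 mm; DoF = Df − Dn = 57375 − 29654 ≈ 27721 mm.
Ratio = 27721 / 14737 ≈ 1.88.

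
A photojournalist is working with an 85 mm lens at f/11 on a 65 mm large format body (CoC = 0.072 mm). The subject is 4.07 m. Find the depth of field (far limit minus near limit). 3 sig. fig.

Hyperfocal distance H = f²/(N·c) + f = 85²/(11 × 0.072) + 85 = 7225/0.792 + 85 ≈ 9207.5 mm ≈ 9.207 m.
Near limit Dn = s·(H − f)/(H + s − 2f) = 4070 × (9207.5 − 85) / (9207.5 + 4070 − 2 × 85) = 4070 × 9122.5 / 13107.5 ≈ 2832.6 mm.
Far limit Df = s·(H − f)/(H − s) = 4070 × (9207.5 − 85) / (9207.5 − 4070) = 4070 × 9122.5 / 5137.5 ≈ 7227.0 mm.
Depth of field = Df − Dn = 7227.0 − 2832.6 ≈ 4394.4 mm ≈ 4.39 m.

4.39 m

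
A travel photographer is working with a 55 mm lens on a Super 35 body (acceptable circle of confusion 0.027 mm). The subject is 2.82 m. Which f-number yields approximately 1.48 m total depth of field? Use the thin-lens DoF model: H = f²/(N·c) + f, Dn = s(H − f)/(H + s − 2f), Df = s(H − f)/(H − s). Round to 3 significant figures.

f/9.99

Write h = H − f = f²/(N·c). The thin-lens limits are Dn = s·h/(h + (s−f)) and Df = s·h/(h − (s−f)), so DoF = Df − Dn = 2·s·(s−f)·h / (h² − (s−f)²).
That is a quadratic in h: DoF·h² − 2·s·(s−f)·h − DoF·(s−f)² = 0 ⇒ h = (s−f)·(s + √(s² + DoF²)) / DoF = 2765 × (2820 + √(2820² + 1480²)) / 1480 = 2765 × (2820 + 3184.78) / 1480 ≈ 11218 mm.
Then N = f²/(c·h) = 55² / (0.027 × 11218) = 3025 / 302.90 ≈ 9.99.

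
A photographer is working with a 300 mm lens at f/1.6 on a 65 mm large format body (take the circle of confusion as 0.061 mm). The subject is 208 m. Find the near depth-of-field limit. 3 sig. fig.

170 m

Hyperfocal distance H = f²/(N·c) + f = 300²/(1.6 × 0.061) + 300 = 90000/0.0976 + 300 ≈ 922431.1 mm ≈ 922.4 m.
Near limit Dn = s·(H − f)/(H + s − 2f) = 208000 × (922431.1 − 300) / (922431.1 + 208000 − 2 × 300) = 208000 × 922131.1 / 1129831.1 ≈ 169763 mm ≈ 170 m.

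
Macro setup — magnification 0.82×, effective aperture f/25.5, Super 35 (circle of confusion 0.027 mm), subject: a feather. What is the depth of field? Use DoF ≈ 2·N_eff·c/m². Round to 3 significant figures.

2.05 mm

At magnification m, DoF ≈ 2·N_eff·c/m² = 2 × 25.5 × 0.027 / 0.82² = 1.377 / 0.6724 ≈ 2.05 mm.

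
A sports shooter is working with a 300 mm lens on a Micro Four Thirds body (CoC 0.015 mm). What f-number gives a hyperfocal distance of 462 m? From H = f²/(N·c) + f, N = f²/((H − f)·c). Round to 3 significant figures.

Rearrange H = f²/(N·c) + f for N: N = f² / ((H − f)·c).
N = 300² / ((462000 − 300) × 0.015) = 90000 / 6926 ≈ 13.

f/13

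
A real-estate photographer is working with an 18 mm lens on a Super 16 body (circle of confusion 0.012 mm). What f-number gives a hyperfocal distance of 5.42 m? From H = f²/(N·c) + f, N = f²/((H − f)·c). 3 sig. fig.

Rearrange H = f²/(N·c) + f for N: N = f² / ((H − f)·c).
N = 18² / ((5420 − 18) × 0.012) = 324 / 64.82 ≈ 5.

f/5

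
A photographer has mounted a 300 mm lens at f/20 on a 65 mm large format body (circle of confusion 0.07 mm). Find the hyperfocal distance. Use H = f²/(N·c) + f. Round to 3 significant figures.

64.6 m

Hyperfocal distance H = f²/(N·c) + f = 300²/(20 × 0.07) + 300 = 90000/1.4 + 300 ≈ 64585.7 mm ≈ 64.6 m.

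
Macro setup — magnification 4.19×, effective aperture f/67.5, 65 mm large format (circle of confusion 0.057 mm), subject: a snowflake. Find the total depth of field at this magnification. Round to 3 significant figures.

0.438 mm

At magnification m, DoF ≈ 2·N_eff·c/m² = 2 × 67.5 × 0.057 / 4.19² = 7.695 / 17.56 ≈ 0.438 mm.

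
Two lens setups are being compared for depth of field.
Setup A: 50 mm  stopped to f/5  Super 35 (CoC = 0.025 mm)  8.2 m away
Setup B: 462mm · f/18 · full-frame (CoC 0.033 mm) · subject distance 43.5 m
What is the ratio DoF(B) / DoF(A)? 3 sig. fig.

1.32

Setup A: H = 50²/(5×0.025) + 50 ≈ 20050.0 mm; DoF = Df − Dn = 13839.7 − 5825.9 ≈ 8013.8 mm.
Setup B: H = 462²/(18×0.033) + 462 ≈ 359795.3 mm; DoF = Df − Dn = 49419 − 38847 ≈ 10572 mm.
Ratio = 10572 / 8013.8 ≈ 1.32.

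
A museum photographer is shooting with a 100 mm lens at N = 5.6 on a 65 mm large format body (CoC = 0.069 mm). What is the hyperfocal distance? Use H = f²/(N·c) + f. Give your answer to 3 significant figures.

26.0 m

Hyperfocal distance H = f²/(N·c) + f = 100²/(5.6 × 0.069) + 100 = 10000/0.3864 + 100 ≈ 25979.9 mm ≈ 26.0 m.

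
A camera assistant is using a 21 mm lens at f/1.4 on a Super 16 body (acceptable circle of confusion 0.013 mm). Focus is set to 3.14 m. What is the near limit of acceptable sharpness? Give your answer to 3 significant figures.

Hyperfocal distance H = f²/(N·c) + f = 21²/(1.4 × 0.013) + 21 = 441/0.0182 + 21 ≈ 24251.8 mm ≈ 24.25 m.
Near limit Dn = s·(H − f)/(H + s − 2f) = 3140 × (24251.8 − 21) / (24251.8 + 3140 − 2 × 21) = 3140 × 24230.8 / 27349.8 ≈ 2781.9 mm ≈ 2.78 m.

2.78 m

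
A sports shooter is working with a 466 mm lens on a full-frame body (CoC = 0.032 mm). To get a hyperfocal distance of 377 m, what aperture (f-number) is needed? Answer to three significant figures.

f/18

Rearrange H = f²/(N·c) + f for N: N = f² / ((H − f)·c).
N = 466² / ((377000 − 466) × 0.032) = 217156 / 12049 ≈ 18.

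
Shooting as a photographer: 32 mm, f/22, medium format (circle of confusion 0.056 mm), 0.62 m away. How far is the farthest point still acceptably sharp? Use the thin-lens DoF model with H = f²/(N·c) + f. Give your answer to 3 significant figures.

Hyperfocal distance H = f²/(N·c) + f = 32²/(22 × 0.056) + 32 = 1024/1.232 + 32 ≈ 863.2 mm ≈ 0.863 m.
Far limit Df = s·(H − f)/(H − s) = 620 × (863.2 − 32) / (863.2 − 620) = 620 × 831.2 / 243.2 ≈ 2119.2 mm ≈ 2.12 m.

2.12 m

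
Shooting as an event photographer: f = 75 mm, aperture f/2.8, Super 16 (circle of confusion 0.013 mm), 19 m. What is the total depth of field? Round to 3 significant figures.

Hyperfocal distance H = f²/(N·c) + f = 75²/(2.8 × 0.013) + 75 = 5625/0.0364 + 75 ≈ 154608.0 mm ≈ 154.6 m.
Near limit Dn = s·(H − f)/(H + s − 2f) = 19000 × (154608.0 − 75) / (154608.0 + 19000 − 2 × 75) = 19000 × 154533.0 / 173458.0 ≈ 16927.0 mm.
Far limit Df = s·(H − f)/(H − s) = 19000 × (154608.0 − 75) / (154608.0 − 19000) = 19000 × 154533.0 / 135608.0 ≈ 21651.6 mm.
Depth of field = Df − Dn = 21651.6 − 16927.0 ≈ 4724.6 mm ≈ 4.72 m.

4.72 m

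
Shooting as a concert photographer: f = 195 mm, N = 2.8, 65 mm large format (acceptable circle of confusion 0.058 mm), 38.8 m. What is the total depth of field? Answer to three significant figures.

13.2 m

Hyperfocal distance H = f²/(N·c) + f = 195²/(2.8 × 0.058) + 195 = 38025/0.1624 + 195 ≈ 234339.1 mm ≈ 234.3 m.
Near limit Dn = s·(H − f)/(H + s − 2f) = 38800 × (234339.1 − 195) / (234339.1 + 38800 − 2 × 195) = 38800 × 234144.1 / 272749.1 ≈ 33308 mm.
Far limit Df = s·(H − f)/(H − s) = 38800 × (234339.1 − 195) / (234339.1 − 38800) = 38800 × 234144.1 / 195539.1 ≈ 46460 mm.
Depth of field = Df − Dn = 46460 − 33308 ≈ 13152 mm ≈ 13.2 m.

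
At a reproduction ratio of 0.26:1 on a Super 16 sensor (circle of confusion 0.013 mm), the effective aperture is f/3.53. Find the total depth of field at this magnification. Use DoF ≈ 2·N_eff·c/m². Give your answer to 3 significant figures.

1.36 mm

At magnification m, DoF ≈ 2·N_eff·c/m² = 2 × 3.53 × 0.013 / 0.26² = 0.09178 / 0.0676 ≈ 1.36 mm.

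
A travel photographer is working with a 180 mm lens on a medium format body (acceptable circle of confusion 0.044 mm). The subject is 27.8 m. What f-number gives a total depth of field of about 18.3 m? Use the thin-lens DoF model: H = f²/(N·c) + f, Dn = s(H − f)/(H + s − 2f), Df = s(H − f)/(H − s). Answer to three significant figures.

Write h = H − f = f²/(N·c). The thin-lens limits are Dn = s·h/(h + (s−f)) and Df = s·h/(h − (s−f)), so DoF = Df − Dn = 2·s·(s−f)·h / (h² − (s−f)²).
That is a quadratic in h: DoF·h² − 2·s·(s−f)·h − DoF·(s−f)² = 0 ⇒ h = (s−f)·(s + √(s² + DoF²)) / DoF = 27620 × (27800 + √(27800² + 18300²)) / 18300 = 27620 × (27800 + 33282.6) / 18300 ≈ 92191 mm.
Then N = f²/(c·h) = 180² / (0.044 × 92191) = 32400 / 4056.4 ≈ 7.99.

f/7.99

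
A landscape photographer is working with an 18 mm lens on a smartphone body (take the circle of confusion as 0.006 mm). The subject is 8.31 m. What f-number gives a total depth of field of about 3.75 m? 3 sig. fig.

Write h = H − f = f²/(N·c). The thin-lens limits are Dn = s·h/(h + (s−f)) and Df = s·h/(h − (s−f)), so DoF = Df − Dn = 2·s·(s−f)·h / (h² − (s−f)²).
That is a quadratic in h: DoF·h² − 2·s·(s−f)·h − DoF·(s−f)² = 0 ⇒ h = (s−f)·(s + √(s² + DoF²)) / DoF = 8292 × (8310 + √(8310² + 3750²)) / 3750 = 8292 × (8310 + 9116.94) / 3750 ≈ 38534 mm.
Then N = f²/(c·h) = 18² / (0.006 × 38534) = 324 / 231.21 ≈ 1.40.

f/1.40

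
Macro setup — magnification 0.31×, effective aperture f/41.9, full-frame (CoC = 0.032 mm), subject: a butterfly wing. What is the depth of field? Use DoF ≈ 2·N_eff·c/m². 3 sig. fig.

27.9 mm

At magnification m, DoF ≈ 2·N_eff·c/m² = 2 × 41.9 × 0.032 / 0.31² = 2.682 / 0.0961 ≈ 27.9 mm.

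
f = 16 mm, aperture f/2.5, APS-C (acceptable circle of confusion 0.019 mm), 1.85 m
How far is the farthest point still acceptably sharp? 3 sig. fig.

2.80 m

Hyperfocal distance H = f²/(N·c) + f = 16²/(2.5 × 0.019) + 16 = 256/0.0475 + 16 ≈ 5405.5 mm ≈ 5.405 m.
Far limit Df = s·(H − f)/(H − s) = 1850 × (5405.5 − 16) / (5405.5 − 1850) = 1850 × 5389.5 / 3555.5 ≈ 2804.3 mm ≈ 2.80 m.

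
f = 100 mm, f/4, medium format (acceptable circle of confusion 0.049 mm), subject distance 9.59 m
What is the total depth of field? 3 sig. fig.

Hyperfocal distance H = f²/(N·c) + f = 100²/(4 × 0.049) + 100 = 10000/0.196 + 100 ≈ 51120.4 mm ≈ 51.12 m.
Near limit Dn = s·(H − f)/(H + s − 2f) = 9590 × (51120.4 − 100) / (51120.4 + 9590 − 2 × 100) = 9590 × 51020.4 / 60510.4 ≈ 8086.0 mm.
Far limit Df = s·(H − f)/(H − s) = 9590 × (51120.4 − 100) / (51120.4 − 9590) = 9590 × 51020.4 / 41530.4 ≈ 11781.4 mm.
Depth of field = Df − Dn = 11781.4 − 8086.0 ≈ 3695.4 mm ≈ 3.70 m.

3.70 m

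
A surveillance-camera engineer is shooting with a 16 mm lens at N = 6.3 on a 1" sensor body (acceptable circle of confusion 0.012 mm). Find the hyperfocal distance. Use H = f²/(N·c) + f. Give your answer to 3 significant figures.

3.40 m

Hyperfocal distance H = f²/(N·c) + f = 16²/(6.3 × 0.012) + 16 = 256/0.0756 + 16 ≈ 3402.2 mm ≈ 3.40 m.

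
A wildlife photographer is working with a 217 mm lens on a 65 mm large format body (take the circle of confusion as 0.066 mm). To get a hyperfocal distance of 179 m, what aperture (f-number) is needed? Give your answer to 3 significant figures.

Rearrange H = f²/(N·c) + f for N: N = f² / ((H − f)·c).
N = 217² / ((179000 − 217) × 0.066) = 47089 / 11800 ≈ 3.99.

f/3.99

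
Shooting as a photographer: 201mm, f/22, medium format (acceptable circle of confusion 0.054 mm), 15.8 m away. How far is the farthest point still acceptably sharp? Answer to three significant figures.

Hyperfocal distance H = f²/(N·c) + f = 201²/(22 × 0.054) + 201 = 40401/1.188 + 201 ≈ 34208.6 mm ≈ 34.21 m.
Far limit Df = s·(H − f)/(H − s) = 15800 × (34208.6 − 201) / (34208.6 − 15800) = 15800 × 34007.6 / 18408.6 ≈ 29189 mm ≈ 29.2 m.

29.2 m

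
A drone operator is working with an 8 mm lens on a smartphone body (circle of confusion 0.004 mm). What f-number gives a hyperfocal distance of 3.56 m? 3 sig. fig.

Rearrange H = f²/(N·c) + f for N: N = f² / ((H − f)·c).
N = 8² / ((3560 − 8) × 0.004) = 64 / 14.21 ≈ 4.50.

f/4.50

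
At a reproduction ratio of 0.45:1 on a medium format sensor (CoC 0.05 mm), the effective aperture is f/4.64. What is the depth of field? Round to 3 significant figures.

At magnification m, DoF ≈ 2·N_eff·c/m² = 2 × 4.64 × 0.05 / 0.45² = 0.464 / 0.2025 ≈ 2.29 mm.

2.29 mm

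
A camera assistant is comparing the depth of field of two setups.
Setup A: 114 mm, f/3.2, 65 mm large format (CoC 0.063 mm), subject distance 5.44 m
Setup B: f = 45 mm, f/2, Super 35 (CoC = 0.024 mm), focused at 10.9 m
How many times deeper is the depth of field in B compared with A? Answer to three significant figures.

6.64

Setup A: H = 114²/(3.2×0.063) + 114 ≈ 64578.3 mm; DoF = Df − Dn = 5929.93 − 5024.85 ≈ 905.08 mm.
Setup B: H = 45²/(2×0.024) + 45 ≈ 42232.5 mm; DoF = Df − Dn = 14676.3 − 8669.3 ≈ 6007.0 mm.
Ratio = 6007.0 / 905.08 ≈ 6.64.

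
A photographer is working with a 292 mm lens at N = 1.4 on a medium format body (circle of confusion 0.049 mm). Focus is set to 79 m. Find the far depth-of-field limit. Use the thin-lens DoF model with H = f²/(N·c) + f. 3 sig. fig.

Hyperfocal distance H = f²/(N·c) + f = 292²/(1.4 × 0.049) + 292 = 85264/0.0686 + 292 ≈ 1243207.5 mm ≈ 1243 m.
Far limit Df = s·(H − f)/(H − s) = 79000 × (1243207.5 − 292) / (1243207.5 − 79000) = 79000 × 1242915.5 / 1164207.5 ≈ 84341 mm ≈ 84.3 m.

84.3 m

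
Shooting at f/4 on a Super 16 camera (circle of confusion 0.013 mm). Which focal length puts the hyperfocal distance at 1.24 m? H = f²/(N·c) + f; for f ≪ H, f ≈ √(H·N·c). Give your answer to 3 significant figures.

8.00 mm

From H = f²/(N·c) + f, with f ≪ H: f ≈ √(H·N·c) = √(1240 × 4 × 0.013) = √64.480 ≈ 8.030 mm.
Exact: f² + N·c·f − N·c·H = 0 ⇒ f = (−N·c + √((N·c)² + 4·N·c·H))/2 = (−0.052 + √257.92)/2 ≈ 8.0040 mm ≈ 8.00 mm.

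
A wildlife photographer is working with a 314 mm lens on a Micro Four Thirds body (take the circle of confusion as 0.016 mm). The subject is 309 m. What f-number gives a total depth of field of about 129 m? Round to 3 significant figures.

f/4

Write h = H − f = f²/(N·c). The thin-lens limits are Dn = s·h/(h + (s−f)) and Df = s·h/(h − (s−f)), so DoF = Df − Dn = 2·s·(s−f)·h / (h² − (s−f)²).
That is a quadratic in h: DoF·h² − 2·s·(s−f)·h − DoF·(s−f)² = 0 ⇒ h = (s−f)·(s + √(s² + DoF²)) / DoF = 308686 × (309000 + √(309000² + 129000²)) / 129000 = 308686 × (309000 + 334846) / 129000 ≈ 1540669 mm.
Then N = f²/(c·h) = 314² / (0.016 × 1540669) = 98596 / 24651 ≈ 4.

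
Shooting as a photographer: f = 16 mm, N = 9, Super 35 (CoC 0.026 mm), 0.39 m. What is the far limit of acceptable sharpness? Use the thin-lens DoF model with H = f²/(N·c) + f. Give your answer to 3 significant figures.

Hyperfocal distance H = f²/(N·c) + f = 16²/(9 × 0.026) + 16 = 256/0.234 + 16 ≈ 1110.0 mm ≈ 1.110 m.
Far limit Df = s·(H − f)/(H − s) = 390 × (1110.0 − 16) / (1110.0 − 390) = 390 × 1094.0 / 720.0 ≈ 592.58 mm ≈ 0.593 m.

0.593 m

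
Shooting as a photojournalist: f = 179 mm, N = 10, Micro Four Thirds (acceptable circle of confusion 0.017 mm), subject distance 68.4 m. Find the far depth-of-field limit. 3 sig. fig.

Hyperfocal distance H = f²/(N·c) + f = 179²/(10 × 0.017) + 179 = 32041/0.17 + 179 ≈ 188655.5 mm ≈ 188.7 m.
Far limit Df = s·(H − f)/(H − s) = 68400 × (188655.5 − 179) / (188655.5 − 68400) = 68400 × 188476.5 / 120255.5 ≈ 107203 mm ≈ 107 m.

107 m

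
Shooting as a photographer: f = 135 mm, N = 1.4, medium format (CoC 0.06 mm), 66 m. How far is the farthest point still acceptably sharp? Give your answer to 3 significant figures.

Hyperfocal distance H = f²/(N·c) + f = 135²/(1.4 × 0.06) + 135 = 18225/0.084 + 135 ≈ 217099.3 mm ≈ 217.1 m.
Far limit Df = s·(H − f)/(H − s) = 66000 × (217099.3 − 135) / (217099.3 − 66000) = 66000 × 216964.3 / 151099.3 ≈ 94770 mm ≈ 94.8 m.

94.8 m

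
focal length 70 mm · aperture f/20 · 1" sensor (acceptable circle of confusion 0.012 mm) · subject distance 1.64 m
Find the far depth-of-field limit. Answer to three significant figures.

1.78 m

Hyperfocal distance H = f²/(N·c) + f = 70²/(20 × 0.012) + 70 = 4900/0.24 + 70 ≈ 20486.7 mm ≈ 20.49 m.
Far limit Df = s·(H − f)/(H − s) = 1640 × (20486.7 − 70) / (20486.7 − 1640) = 1640 × 20416.7 / 18846.7 ≈ 1776.6 mm ≈ 1.78 m.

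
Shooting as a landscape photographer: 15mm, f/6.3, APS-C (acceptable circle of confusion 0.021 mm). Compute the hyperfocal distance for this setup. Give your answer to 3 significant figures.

1.72 m

Hyperfocal distance H = f²/(N·c) + f = 15²/(6.3 × 0.021) + 15 = 225/0.1323 + 15 ≈ 1715.7 mm ≈ 1.72 m.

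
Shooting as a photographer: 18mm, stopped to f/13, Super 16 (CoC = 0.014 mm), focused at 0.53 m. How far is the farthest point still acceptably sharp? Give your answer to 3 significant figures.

0.744 m

Hyperfocal distance H = f²/(N·c) + f = 18²/(13 × 0.014) + 18 = 324/0.182 + 18 ≈ 1798.2 mm ≈ 1.798 m.
Far limit Df = s·(H − f)/(H − s) = 530 × (1798.2 − 18) / (1798.2 − 530) = 530 × 1780.2 / 1268.2 ≈ 743.97 mm ≈ 0.744 m.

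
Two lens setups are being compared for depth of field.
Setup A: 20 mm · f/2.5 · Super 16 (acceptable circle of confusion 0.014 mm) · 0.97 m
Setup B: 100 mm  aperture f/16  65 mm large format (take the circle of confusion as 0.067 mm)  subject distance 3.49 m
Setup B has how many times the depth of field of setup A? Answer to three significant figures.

Setup A: H = 20²/(2.5×0.014) + 20 ≈ 11448.6 mm; DoF = Df − Dn = 1057.94 − 895.56 ≈ 162.38 mm.
Setup B: H = 100²/(16×0.067) + 100 ≈ 9428.4 mm; DoF = Df − Dn = 5482.3 − 2559.8 ≈ 2922.5 mm.
Ratio = 2922.5 / 162.38 ≈ 18.0.

18.0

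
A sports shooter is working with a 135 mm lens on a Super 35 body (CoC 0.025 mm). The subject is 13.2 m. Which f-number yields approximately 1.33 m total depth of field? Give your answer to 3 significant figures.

f/2.80

Write h = H − f = f²/(N·c). The thin-lens limits are Dn = s·h/(h + (s−f)) and Df = s·h/(h − (s−f)), so DoF = Df − Dn = 2·s·(s−f)·h / (h² − (s−f)²).
That is a quadratic in h: DoF·h² − 2·s·(s−f)·h − DoF·(s−f)² = 0 ⇒ h = (s−f)·(s + √(s² + DoF²)) / DoF = 13065 × (13200 + √(13200² + 1330²)) / 1330 = 13065 × (13200 + 13266.8) / 1330 ≈ 259992 mm.
Then N = f²/(c·h) = 135² / (0.025 × 259992) = 18225 / 6499.8 ≈ 2.80.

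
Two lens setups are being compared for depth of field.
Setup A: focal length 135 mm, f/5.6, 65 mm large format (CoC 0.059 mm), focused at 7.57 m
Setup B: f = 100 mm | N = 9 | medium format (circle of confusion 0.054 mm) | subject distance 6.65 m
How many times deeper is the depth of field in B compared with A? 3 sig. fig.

Setup A: H = 135²/(5.6×0.059) + 135 ≈ 55295.4 mm; DoF = Df − Dn = 8749.3 − 6670.8 ≈ 2078.5 mm.
Setup B: H = 100²/(9×0.054) + 100 ≈ 20676.1 mm; DoF = Df − Dn = 9755.5 − 5044.3 ≈ 4711.2 mm.
Ratio = 4711.2 / 2078.5 ≈ 2.27.

2.27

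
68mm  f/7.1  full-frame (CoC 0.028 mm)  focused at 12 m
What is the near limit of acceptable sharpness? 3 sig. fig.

Hyperfocal distance H = f²/(N·c) + f = 68²/(7.1 × 0.028) + 68 = 4624/0.1988 + 68 ≈ 23327.6 mm ≈ 23.33 m.
Near limit Dn = s·(H − f)/(H + s − 2f) = 12000 × (23327.6 − 68) / (23327.6 + 12000 − 2 × 68) = 12000 × 23259.6 / 35191.6 ≈ 7931.3 mm ≈ 7.93 m.

7.93 m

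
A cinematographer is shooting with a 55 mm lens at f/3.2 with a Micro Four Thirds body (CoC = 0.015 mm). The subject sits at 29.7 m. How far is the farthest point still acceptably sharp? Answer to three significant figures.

Hyperfocal distance H = f²/(N·c) + f = 55²/(3.2 × 0.015) + 55 = 3025/0.048 + 55 ≈ 63075.8 mm ≈ 63.08 m.
Far limit Df = s·(H − f)/(H − s) = 29700 × (63075.8 − 55) / (63075.8 − 29700) = 29700 × 63020.8 / 33375.8 ≈ 56080 mm ≈ 56.1 m.

56.1 m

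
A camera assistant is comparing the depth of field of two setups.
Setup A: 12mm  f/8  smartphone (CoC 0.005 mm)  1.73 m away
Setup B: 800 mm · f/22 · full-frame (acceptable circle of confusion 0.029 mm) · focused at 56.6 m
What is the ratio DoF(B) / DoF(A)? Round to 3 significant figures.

2.95

Setup A: H = 12²/(8×0.005) + 12 ≈ 3612.0 mm; DoF = Df − Dn = 3309.2 − 1171.1 ≈ 2138.1 mm.
Setup B: H = 800²/(22×0.029) + 800 ≈ 1003934.8 mm; DoF = Df − Dn = 59933.9 − 53617.5 ≈ 6316.4 mm.
Ratio = 6316.4 / 2138.1 ≈ 2.95.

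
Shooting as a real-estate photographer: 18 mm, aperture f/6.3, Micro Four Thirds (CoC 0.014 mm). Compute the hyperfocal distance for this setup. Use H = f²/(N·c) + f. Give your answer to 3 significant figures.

Hyperfocal distance H = f²/(N·c) + f = 18²/(6.3 × 0.014) + 18 = 324/0.0882 + 18 ≈ 3691.5 mm ≈ 3.69 m.

3.69 m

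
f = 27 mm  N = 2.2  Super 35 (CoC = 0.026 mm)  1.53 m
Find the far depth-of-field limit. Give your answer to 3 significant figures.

1.73 m

Hyperfocal distance H = f²/(N·c) + f = 27²/(2.2 × 0.026) + 27 = 729/0.0572 + 27 ≈ 12771.8 mm ≈ 12.77 m.
Far limit Df = s·(H − f)/(H − s) = 1530 × (12771.8 − 27) / (12771.8 − 1530) = 1530 × 12744.8 / 11241.8 ≈ 1734.6 mm ≈ 1.73 m.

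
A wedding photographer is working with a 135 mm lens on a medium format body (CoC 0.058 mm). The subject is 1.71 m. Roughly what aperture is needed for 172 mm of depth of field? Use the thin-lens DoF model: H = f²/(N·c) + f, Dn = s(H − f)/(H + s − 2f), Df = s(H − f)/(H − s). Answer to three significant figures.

f/10

Write h = H − f = f²/(N·c). The thin-lens limits are Dn = s·h/(h + (s−f)) and Df = s·h/(h − (s−f)), so DoF = Df − Dn = 2·s·(s−f)·h / (h² − (s−f)²).
That is a quadratic in h: DoF·h² − 2·s·(s−f)·h − DoF·(s−f)² = 0 ⇒ h = (s−f)·(s + √(s² + DoF²)) / DoF = 1575 × (1710 + √(1710² + 172²)) / 172 = 1575 × (1710 + 1718.63) / 172 ≈ 31396 mm.
Then N = f²/(c·h) = 135² / (0.058 × 31396) = 18225 / 1821.0 ≈ 10.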